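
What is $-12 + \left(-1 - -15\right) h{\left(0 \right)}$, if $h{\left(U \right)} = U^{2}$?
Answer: $-12$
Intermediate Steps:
$-12 + \left(-1 - -15\right) h{\left(0 \right)} = -12 + \left(-1 - -15\right) 0^{2} = -12 + \left(-1 + 15\right) 0 = -12 + 14 \cdot 0 = -12 + 0 = -12$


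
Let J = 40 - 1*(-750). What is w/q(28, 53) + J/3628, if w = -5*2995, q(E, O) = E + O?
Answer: -27132655/146934 ≈ -184.66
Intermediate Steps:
w = -14975
J = 790 (J = 40 + 750 = 790)
w/q(28, 53) + J/3628 = -14975/(28 + 53) + 790/3628 = -14975/81 + 790*(1/3628) = -14975*1/81 + 395/1814 = -14975/81 + 395/1814 = -27132655/146934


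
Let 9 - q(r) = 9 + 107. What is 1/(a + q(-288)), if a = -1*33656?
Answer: -1/33763 ≈ -2.9618e-5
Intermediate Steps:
q(r) = -107 (q(r) = 9 - (9 + 107) = 9 - 1*116 = 9 - 116 = -107)
a = -33656
1/(a + q(-288)) = 1/(-33656 - 107) = 1/(-33763) = -1/33763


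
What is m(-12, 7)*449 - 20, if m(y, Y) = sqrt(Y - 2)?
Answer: -20 + 449*sqrt(5) ≈ 983.99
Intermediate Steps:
m(y, Y) = sqrt(-2 + Y)
m(-12, 7)*449 - 20 = sqrt(-2 + 7)*449 - 20 = sqrt(5)*449 - 20 = 449*sqrt(5) - 20 = -20 + 449*sqrt(5)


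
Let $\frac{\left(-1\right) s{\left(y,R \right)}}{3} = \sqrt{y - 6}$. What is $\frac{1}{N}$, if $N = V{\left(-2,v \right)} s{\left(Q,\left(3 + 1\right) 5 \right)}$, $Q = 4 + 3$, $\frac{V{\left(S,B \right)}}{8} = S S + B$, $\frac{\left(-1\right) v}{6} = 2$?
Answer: $\frac{1}{192} \approx 0.0052083$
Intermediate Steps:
$v = -12$ ($v = \left(-6\right) 2 = -12$)
$V{\left(S,B \right)} = 8 B + 8 S^{2}$ ($V{\left(S,B \right)} = 8 \left(S S + B\right) = 8 \left(S^{2} + B\right) = 8 \left(B + S^{2}\right) = 8 B + 8 S^{2}$)
$Q = 7$
$s{\left(y,R \right)} = - 3 \sqrt{-6 + y}$ ($s{\left(y,R \right)} = - 3 \sqrt{y - 6} = - 3 \sqrt{-6 + y}$)
$N = 192$ ($N = \left(8 \left(-12\right) + 8 \left(-2\right)^{2}\right) \left(- 3 \sqrt{-6 + 7}\right) = \left(-96 + 8 \cdot 4\right) \left(- 3 \sqrt{1}\right) = \left(-96 + 32\right) \left(\left(-3\right) 1\right) = \left(-64\right) \left(-3\right) = 192$)
$\frac{1}{N} = \frac{1}{192}$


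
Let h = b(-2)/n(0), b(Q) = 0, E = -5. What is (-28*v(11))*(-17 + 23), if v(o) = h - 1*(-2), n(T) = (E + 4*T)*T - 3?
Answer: -336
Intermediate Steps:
n(T) = -3 + T*(-5 + 4*T) (n(T) = (-5 + 4*T)*T - 3 = T*(-5 + 4*T) - 3 = -3 + T*(-5 + 4*T))
h = 0 (h = 0/(-3 - 5*0 + 4*0²) = 0/(-3 + 0 + 4*0) = 0/(-3 + 0 + 0) = 0/(-3) = 0*(-⅓) = 0)
v(o) = 2 (v(o) = 0 - 1*(-2) = 0 + 2 = 2)
(-28*v(11))*(-17 + 23) = (-28*2)*(-17 + 23) = -56*6 = -336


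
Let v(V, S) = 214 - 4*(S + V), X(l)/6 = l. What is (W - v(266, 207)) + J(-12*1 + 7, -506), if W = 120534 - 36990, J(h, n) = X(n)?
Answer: 82186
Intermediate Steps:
X(l) = 6*l
J(h, n) = 6*n
v(V, S) = 214 - 4*S - 4*V (v(V, S) = 214 + (-4*S - 4*V) = 214 - 4*S - 4*V)
W = 83544
(W - v(266, 207)) + J(-12*1 + 7, -506) = (83544 - (214 - 4*207 - 4*266)) + 6*(-506) = (83544 - (214 - 828 - 1064)) - 3036 = (83544 - 1*(-1678)) - 3036 = (83544 + 1678) - 3036 = 85222 - 3036 = 82186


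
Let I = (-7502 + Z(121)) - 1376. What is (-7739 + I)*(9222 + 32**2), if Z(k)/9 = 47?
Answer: -165923724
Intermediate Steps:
Z(k) = 423 (Z(k) = 9*47 = 423)
I = -8455 (I = (-7502 + 423) - 1376 = -7079 - 1376 = -8455)
(-7739 + I)*(9222 + 32**2) = (-7739 - 8455)*(9222 + 32**2) = -16194*(9222 + 1024) = -16194*10246 = -165923724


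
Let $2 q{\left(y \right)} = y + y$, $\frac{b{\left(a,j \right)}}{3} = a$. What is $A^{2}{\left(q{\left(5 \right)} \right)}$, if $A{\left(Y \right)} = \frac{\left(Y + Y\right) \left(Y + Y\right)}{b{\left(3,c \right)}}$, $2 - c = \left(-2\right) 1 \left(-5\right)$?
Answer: $\frac{10000}{81} \approx 123.46$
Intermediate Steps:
$c = -8$ ($c = 2 - \left(-2\right) 1 \left(-5\right) = 2 - \left(-2\right) \left(-5\right) = 2 - 10 = -8$)
$b{\left(a,j \right)} = 3 a$
$q{\left(y \right)} = y$ ($q{\left(y \right)} = \frac{y + y}{2} = \frac{2 y}{2} = y$)
$A{\left(Y \right)} = \frac{4 Y^{2}}{9}$ ($A{\left(Y \right)} = \frac{\left(Y + Y\right) \left(Y + Y\right)}{3 \cdot 3} = \frac{2 Y 2 Y}{9} = 4 Y^{2} \cdot \frac{1}{9} = \frac{4 Y^{2}}{9}$)
$A^{2}{\left(q{\left(5 \right)} \right)} = \left(\frac{4 \cdot 5^{2}}{9}\right)^{2} = \left(\frac{4}{9} \cdot 25\right)^{2} = \left(\frac{100}{9}\right)^{2} = \frac{10000}{81}$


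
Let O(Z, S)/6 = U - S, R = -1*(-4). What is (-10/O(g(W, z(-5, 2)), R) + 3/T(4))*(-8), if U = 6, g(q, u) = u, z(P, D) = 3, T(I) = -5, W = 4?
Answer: 172/15 ≈ 11.467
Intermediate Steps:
R = 4
O(Z, S) = 36 - 6*S (O(Z, S) = 6*(6 - S) = 36 - 6*S)
(-10/O(g(W, z(-5, 2)), R) + 3/T(4))*(-8) = (-10/(36 - 6*4) + 3/(-5))*(-8) = (-10/(36 - 24) + 3*(-⅕))*(-8) = (-10/12 - ⅗)*(-8) = (-10*1/12 - ⅗)*(-8) = (-⅚ - ⅗)*(-8) = -43/30*(-8) = 172/15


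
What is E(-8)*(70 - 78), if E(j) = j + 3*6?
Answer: -80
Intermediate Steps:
E(j) = 18 + j (E(j) = j + 18 = 18 + j)
E(-8)*(70 - 78) = (18 - 8)*(70 - 78) = 10*(-8) = -80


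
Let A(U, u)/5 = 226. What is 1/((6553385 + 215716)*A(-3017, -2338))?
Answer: 1/7649084130 ≈ 1.3073e-10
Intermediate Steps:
A(U, u) = 1130 (A(U, u) = 5*226 = 1130)
1/((6553385 + 215716)*A(-3017, -2338)) = 1/((6553385 + 215716)*1130) = (1/1130)/6769101 = (1/6769101)*(1/1130) = 1/7649084130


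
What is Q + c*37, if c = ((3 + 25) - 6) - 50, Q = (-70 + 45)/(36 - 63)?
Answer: -27947/27 ≈ -1035.1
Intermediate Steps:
Q = 25/27 (Q = -25/(-27) = -25*(-1/27) = 25/27 ≈ 0.92593)
c = -28 (c = (28 - 6) - 50 = 22 - 50 = -28)
Q + c*37 = 25/27 - 28*37 = 25/27 - 1036 = -27947/27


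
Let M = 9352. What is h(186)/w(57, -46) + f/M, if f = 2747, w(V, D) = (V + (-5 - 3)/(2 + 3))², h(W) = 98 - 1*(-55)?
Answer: 246545963/717569608 ≈ 0.34358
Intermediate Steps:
h(W) = 153 (h(W) = 98 + 55 = 153)
w(V, D) = (-8/5 + V)² (w(V, D) = (V - 8/5)² = (-8/5 + V)²)
h(186)/w(57, -46) + f/M = 153/(((-8 + 5*57)²/25)) + 2747/9352 = 153/(((-8 + 285)²/25)) + 2747*(1/9352) = 153/(((1/25)*277²)) + 2747/9352 = 153/(((1/25)*76729)) + 2747/9352 = 153/(76729/25) + 2747/9352 = 153*(25/76729) + 2747/9352 = 3825/76729 + 2747/9352 = 246545963/717569608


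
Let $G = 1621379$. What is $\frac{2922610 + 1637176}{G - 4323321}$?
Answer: $- \frac{2279893}{1350971} \approx -1.6876$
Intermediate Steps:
$\frac{2922610 + 1637176}{G - 4323321} = \frac{2922610 + 1637176}{1621379 - 4323321} = \frac{4559786}{-2701942} = 4559786 \left(- \frac{1}{2701942}\right) = - \frac{2279893}{1350971}$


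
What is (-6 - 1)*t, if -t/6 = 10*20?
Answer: 8400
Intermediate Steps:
t = -1200 (t = -60*20 = -6*200 = -1200)
(-6 - 1)*t = (-6 - 1)*(-1200) = -7*(-1200) = 8400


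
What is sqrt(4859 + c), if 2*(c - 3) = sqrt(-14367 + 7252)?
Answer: sqrt(19448 + 2*I*sqrt(7115))/2 ≈ 69.729 + 0.30242*I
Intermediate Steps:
c = 3 + I*sqrt(7115)/2 (c = 3 + sqrt(-14367 + 7252)/2 = 3 + sqrt(-7115)/2 = 3 + (I*sqrt(7115))/2 = 3 + I*sqrt(7115)/2 ≈ 3.0 + 42.175*I)
sqrt(4859 + c) = sqrt(4859 + (3 + I*sqrt(7115)/2)) = sqrt(4862 + I*sqrt(7115)/2)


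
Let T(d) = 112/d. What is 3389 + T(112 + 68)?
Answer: 152533/45 ≈ 3389.6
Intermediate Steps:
3389 + T(112 + 68) = 3389 + 112/(112 + 68) = 3389 + 112/180 = 3389 + 112*(1/180) = 3389 + 28/45 = 152533/45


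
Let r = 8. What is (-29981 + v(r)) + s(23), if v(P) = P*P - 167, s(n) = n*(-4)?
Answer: -30176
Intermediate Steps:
s(n) = -4*n
v(P) = -167 + P² (v(P) = P² - 167 = -167 + P²)
(-29981 + v(r)) + s(23) = (-29981 + (-167 + 8²)) - 4*23 = (-29981 + (-167 + 64)) - 92 = (-29981 - 103) - 92 = -30084 - 92 = -30176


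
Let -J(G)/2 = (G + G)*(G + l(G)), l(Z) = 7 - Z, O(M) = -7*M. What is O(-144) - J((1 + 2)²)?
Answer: 1260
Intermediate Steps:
J(G) = -28*G (J(G) = -2*(G + G)*(G + (7 - G)) = -2*2*G*7 = -28*G)
O(-144) - J((1 + 2)²) = -7*(-144) - (-28)*(1 + 2)² = 1008 - (-28)*3² = 1008 - (-28)*9 = 1008 - 1*(-252) = 1008 + 252 = 1260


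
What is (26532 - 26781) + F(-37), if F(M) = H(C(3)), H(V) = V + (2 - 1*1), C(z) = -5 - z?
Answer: -256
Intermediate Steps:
H(V) = 1 + V (H(V) = V + (2 - 1) = V + 1 = 1 + V)
F(M) = -7 (F(M) = 1 + (-5 - 1*3) = 1 + (-5 - 3) = 1 - 8 = -7)
(26532 - 26781) + F(-37) = (26532 - 26781) - 7 = -249 - 7 = -256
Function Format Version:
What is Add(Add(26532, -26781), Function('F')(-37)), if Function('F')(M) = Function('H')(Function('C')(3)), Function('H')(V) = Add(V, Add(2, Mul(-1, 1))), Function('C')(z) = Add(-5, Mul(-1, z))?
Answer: -256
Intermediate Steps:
Function('H')(V) = Add(1, V) (Function('H')(V) = Add(V, Add(2, -1)) = Add(V, 1) = Add(1, V))
Function('F')(M) = -7 (Function('F')(M) = Add(1, Add(-5, Mul(-1, 3))) = Add(1, Add(-5, -3)) = Add(1, -8) = -7)
Add(Add(26532, -26781), Function('F')(-37)) = Add(Add(26532, -26781), -7) = Add(-249, -7) = -256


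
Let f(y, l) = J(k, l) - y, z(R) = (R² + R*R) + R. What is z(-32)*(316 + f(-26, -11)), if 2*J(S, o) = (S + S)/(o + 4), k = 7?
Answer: 687456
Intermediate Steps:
z(R) = R + 2*R² (z(R) = (R² + R²) + R = 2*R² + R = R + 2*R²)
J(S, o) = S/(4 + o) (J(S, o) = ((S + S)/(o + 4))/2 = ((2*S)/(4 + o))/2 = (2*S/(4 + o))/2 = S/(4 + o))
f(y, l) = -y + 7/(4 + l) (f(y, l) = 7/(4 + l) - y = -y + 7/(4 + l))
z(-32)*(316 + f(-26, -11)) = (-32*(1 + 2*(-32)))*(316 + (7 - 1*(-26)*(4 - 11))/(4 - 11)) = (-32*(1 - 64))*(316 + (7 - 1*(-26)*(-7))/(-7)) = (-32*(-63))*(316 - (7 - 182)/7) = 2016*(316 - ⅐*(-175)) = 2016*(316 + 25) = 2016*341 = 687456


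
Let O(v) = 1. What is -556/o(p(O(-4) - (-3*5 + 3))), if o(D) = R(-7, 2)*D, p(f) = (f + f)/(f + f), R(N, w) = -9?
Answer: 556/9 ≈ 61.778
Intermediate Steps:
p(f) = 1 (p(f) = (2*f)/((2*f)) = (2*f)*(1/(2*f)) = 1)
o(D) = -9*D
-556/o(p(O(-4) - (-3*5 + 3))) = -556/((-9*1)) = -556/(-9) = -556*(-1/9) = 556/9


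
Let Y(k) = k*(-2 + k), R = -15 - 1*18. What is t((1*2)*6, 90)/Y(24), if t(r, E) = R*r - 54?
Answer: -75/88 ≈ -0.85227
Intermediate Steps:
R = -33 (R = -15 - 18 = -33)
t(r, E) = -54 - 33*r (t(r, E) = -33*r - 54 = -54 - 33*r)
t((1*2)*6, 90)/Y(24) = (-54 - 33*1*2*6)/((24*(-2 + 24))) = (-54 - 66*6)/((24*22)) = (-54 - 33*12)/528 = (-54 - 396)*(1/528) = -450*1/528 = -75/88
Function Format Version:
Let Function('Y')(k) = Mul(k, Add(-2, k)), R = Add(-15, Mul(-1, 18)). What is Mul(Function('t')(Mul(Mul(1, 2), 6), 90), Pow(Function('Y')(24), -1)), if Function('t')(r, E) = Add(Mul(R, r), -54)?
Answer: Rational(-75, 88) ≈ -0.85227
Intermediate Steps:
R = -33 (R = Add(-15, -18) = -33)
Function('t')(r, E) = Add(-54, Mul(-33, r)) (Function('t')(r, E) = Add(Mul(-33, r), -54) = Add(-54, Mul(-33, r)))
Mul(Function('t')(Mul(Mul(1, 2), 6), 90), Pow(Function('Y')(24), -1)) = Mul(Add(-54, Mul(-33, Mul(Mul(1, 2), 6))), Pow(Mul(24, Add(-2, 24)), -1)) = Mul(Add(-54, Mul(-33, Mul(2, 6))), Pow(Mul(24, 22), -1)) = Mul(Add(-54, Mul(-33, 12)), Pow(528, -1)) = Mul(Add(-54, -396), Rational(1, 528)) = Mul(-450, Rational(1, 528)) = Rational(-75, 88)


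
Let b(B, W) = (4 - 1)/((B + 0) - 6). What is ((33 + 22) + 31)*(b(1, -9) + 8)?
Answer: 3182/5 ≈ 636.40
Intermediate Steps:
b(B, W) = 3/(-6 + B) (b(B, W) = 3/(B - 6) = 3/(-6 + B))
((33 + 22) + 31)*(b(1, -9) + 8) = ((33 + 22) + 31)*(3/(-6 + 1) + 8) = (55 + 31)*(3/(-5) + 8) = 86*(3*(-⅕) + 8) = 86*(-⅗ + 8) = 86*(37/5) = 3182/5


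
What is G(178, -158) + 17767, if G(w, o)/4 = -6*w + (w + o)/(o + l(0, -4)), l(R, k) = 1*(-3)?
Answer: 2172615/161 ≈ 13495.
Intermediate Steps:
l(R, k) = -3
G(w, o) = -24*w + 4*(o + w)/(-3 + o) (G(w, o) = 4*(-6*w + (w + o)/(o - 3)) = 4*(-6*w + (o + w)/(-3 + o)) = -24*w + 4*(o + w)/(-3 + o))
G(178, -158) + 17767 = 4*(-158 + 19*178 - 6*(-158)*178)/(-3 - 158) + 17767 = 4*(-158 + 3382 + 168744)/(-161) + 17767 = 4*(-1/161)*171968 + 17767 = -687872/161 + 17767 = 2172615/161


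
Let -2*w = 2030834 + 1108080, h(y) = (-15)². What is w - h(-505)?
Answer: -1569682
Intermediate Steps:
h(y) = 225
w = -1569457 (w = -(2030834 + 1108080)/2 = -½*3138914 = -1569457)
w - h(-505) = -1569457 - 1*225 = -1569457 - 225 = -1569682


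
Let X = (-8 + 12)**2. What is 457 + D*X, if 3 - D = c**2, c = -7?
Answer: -279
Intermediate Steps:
X = 16 (X = 4**2 = 16)
D = -46 (D = 3 - 1*(-7)**2 = 3 - 1*49 = 3 - 49 = -46)
457 + D*X = 457 - 46*16 = 457 - 736 = -279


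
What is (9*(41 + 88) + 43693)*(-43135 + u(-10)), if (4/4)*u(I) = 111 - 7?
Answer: -1930112474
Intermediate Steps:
u(I) = 104 (u(I) = 111 - 7 = 104)
(9*(41 + 88) + 43693)*(-43135 + u(-10)) = (9*(41 + 88) + 43693)*(-43135 + 104) = (9*129 + 43693)*(-43031) = (1161 + 43693)*(-43031) = 44854*(-43031) = -1930112474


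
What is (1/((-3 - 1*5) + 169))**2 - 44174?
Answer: -1145034253/25921 ≈ -44174.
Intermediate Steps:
(1/((-3 - 1*5) + 169))**2 - 44174 = (1/((-3 - 5) + 169))**2 - 44174 = (1/(-8 + 169))**2 - 44174 = (1/161)**2 - 44174 = 1/25921 - 44174 = -1145034253/25921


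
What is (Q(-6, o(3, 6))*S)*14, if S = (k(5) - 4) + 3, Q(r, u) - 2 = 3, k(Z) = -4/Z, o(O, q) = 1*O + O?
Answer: -126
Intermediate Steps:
o(O, q) = 2*O (o(O, q) = O + O = 2*O)
Q(r, u) = 5 (Q(r, u) = 2 + 3 = 5)
S = -9/5 (S = (-4/5 - 4) + 3 = -24/5 + 3 = -9/5 ≈ -1.8000)
(Q(-6, o(3, 6))*S)*14 = (5*(-9/5))*14 = -9*14 = -126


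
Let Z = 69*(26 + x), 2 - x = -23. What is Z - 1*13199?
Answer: -9680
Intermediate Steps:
x = 25 (x = 2 - 1*(-23) = 2 + 23 = 25)
Z = 3519 (Z = 69*(26 + 25) = 69*51 = 3519)
Z - 1*13199 = 3519 - 1*13199 = 3519 - 13199 = -9680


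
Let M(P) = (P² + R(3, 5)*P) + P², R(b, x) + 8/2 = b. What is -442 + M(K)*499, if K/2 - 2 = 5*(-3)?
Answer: 687180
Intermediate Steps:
R(b, x) = -4 + b
K = -26 (K = 4 + 2*(5*(-3)) = 4 + 2*(-15) = 4 - 30 = -26)
M(P) = -P + 2*P² (M(P) = (P² + (-4 + 3)*P) + P² = (P² - P) + P² = -P + 2*P²)
-442 + M(K)*499 = -442 - 26*(-1 + 2*(-26))*499 = -442 - 26*(-1 - 52)*499 = -442 - 26*(-53)*499 = -442 + 1378*499 = -442 + 687622 = 687180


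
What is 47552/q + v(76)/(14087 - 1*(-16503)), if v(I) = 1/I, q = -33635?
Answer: -3158593087/2234171240 ≈ -1.4138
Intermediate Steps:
47552/q + v(76)/(14087 - 1*(-16503)) = 47552/(-33635) + 1/(76*(14087 - 1*(-16503))) = 47552*(-1/33635) + 1/(76*(14087 + 16503)) = -47552/33635 + (1/76)/30590 = -47552/33635 + (1/76)*(1/30590) = -47552/33635 + 1/2324840 = -3158593087/2234171240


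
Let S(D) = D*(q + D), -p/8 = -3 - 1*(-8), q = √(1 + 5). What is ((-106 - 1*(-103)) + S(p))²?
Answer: 2560009 - 127760*√6 ≈ 2.2471e+6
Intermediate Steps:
q = √6 ≈ 2.4495
p = -40 (p = -8*(-3 - 1*(-8)) = -8*(-3 + 8) = -8*5 = -40)
S(D) = D*(D + √6) (S(D) = D*(√6 + D) = D*(D + √6))
((-106 - 1*(-103)) + S(p))² = ((-106 - 1*(-103)) - 40*(-40 + √6))² = ((-106 + 103) + (1600 - 40*√6))² = (-3 + (1600 - 40*√6))² = (1597 - 40*√6)²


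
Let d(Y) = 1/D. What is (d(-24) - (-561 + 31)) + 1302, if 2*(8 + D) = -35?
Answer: 93430/51 ≈ 1832.0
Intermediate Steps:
D = -51/2 (D = -8 + (½)*(-35) = -8 - 35/2 = -51/2 ≈ -25.500)
d(Y) = -2/51 (d(Y) = 1/(-51/2) = -2/51)
(d(-24) - (-561 + 31)) + 1302 = (-2/51 - (-561 + 31)) + 1302 = (-2/51 - 1*(-530)) + 1302 = (-2/51 + 530) + 1302 = 27028/51 + 1302 = 93430/51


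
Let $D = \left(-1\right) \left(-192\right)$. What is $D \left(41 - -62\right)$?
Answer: $19776$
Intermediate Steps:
$D = 192$
$D \left(41 - -62\right) = 192 \left(41 - -62\right) = 192 \left(41 + 62\right) = 192 \cdot 103 = 19776$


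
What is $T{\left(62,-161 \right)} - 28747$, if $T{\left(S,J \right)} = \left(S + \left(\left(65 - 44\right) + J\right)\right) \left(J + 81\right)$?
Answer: $-22507$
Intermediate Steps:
$T{\left(S,J \right)} = \left(81 + J\right) \left(21 + J + S\right)$ ($T{\left(S,J \right)} = \left(S + \left(21 + J\right)\right) \left(81 + J\right) = \left(21 + J + S\right) \left(81 + J\right) = \left(81 + J\right) \left(21 + J + S\right)$)
$T{\left(62,-161 \right)} - 28747 = \left(1701 + \left(-161\right)^{2} + 81 \cdot 62 + 102 \left(-161\right) - 9982\right) - 28747 = \left(1701 + 25921 + 5022 - 16422 - 9982\right) - 28747 = 6240 - 28747 = -22507$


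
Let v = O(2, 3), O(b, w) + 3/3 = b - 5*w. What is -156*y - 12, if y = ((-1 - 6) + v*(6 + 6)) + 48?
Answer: 19800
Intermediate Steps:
O(b, w) = -1 + b - 5*w (O(b, w) = -1 + (b - 5*w) = -1 + b - 5*w)
v = -14 (v = -1 + 2 - 5*3 = -1 + 2 - 15 = -14)
y = -127 (y = ((-1 - 6) - 14*(6 + 6)) + 48 = (-7 - 14*12) + 48 = (-7 - 168) + 48 = -175 + 48 = -127)
-156*y - 12 = -156*(-127) - 12 = 19812 - 12 = 19800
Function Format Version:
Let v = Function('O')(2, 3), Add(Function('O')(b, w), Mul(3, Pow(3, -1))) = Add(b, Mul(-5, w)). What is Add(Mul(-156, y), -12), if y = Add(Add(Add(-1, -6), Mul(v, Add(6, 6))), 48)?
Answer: 19800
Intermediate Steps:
Function('O')(b, w) = Add(-1, b, Mul(-5, w)) (Function('O')(b, w) = Add(-1, Add(b, Mul(-5, w))) = Add(-1, b, Mul(-5, w)))
v = -14 (v = Add(-1, 2, Mul(-5, 3)) = Add(-1, 2, -15) = -14)
y = -127 (y = Add(Add(Add(-1, -6), Mul(-14, Add(6, 6))), 48) = Add(Add(-7, Mul(-14, 12)), 48) = Add(Add(-7, -168), 48) = Add(-175, 48) = -127)
Add(Mul(-156, y), -12) = Add(Mul(-156, -127), -12) = Add(19812, -12) = 19800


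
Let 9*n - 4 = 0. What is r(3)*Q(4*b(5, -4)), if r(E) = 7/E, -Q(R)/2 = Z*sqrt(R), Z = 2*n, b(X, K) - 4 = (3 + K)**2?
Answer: -224*sqrt(5)/27 ≈ -18.551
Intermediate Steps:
n = 4/9 (n = 4/9 + (1/9)*0 = 4/9 + 0 = 4/9 ≈ 0.44444)
b(X, K) = 4 + (3 + K)**2
Z = 8/9 (Z = 2*(4/9) = 8/9 ≈ 0.88889)
Q(R) = -16*sqrt(R)/9
r(3)*Q(4*b(5, -4)) = (7/3)*(-16*2*sqrt(4 + (3 - 4)**2)/9) = (7*(1/3))*(-16*2*sqrt(4 + (-1)**2)/9) = 7*(-16*2*sqrt(4 + 1)/9)/3 = 7*(-16*2*sqrt(5)/9)/3 = 7*(-32*sqrt(5)/9)/3 = -224*sqrt(5)/27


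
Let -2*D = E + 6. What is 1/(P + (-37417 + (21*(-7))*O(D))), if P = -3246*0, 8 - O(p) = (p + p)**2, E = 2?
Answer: -1/29185 ≈ -3.4264e-5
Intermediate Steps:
D = -4 (D = -(2 + 6)/2 = -1/2*8 = -4)
O(p) = 8 - 4*p**2 (O(p) = 8 - (p + p)**2 = 8 - (2*p)**2 = 8 - 4*p**2)
P = 0
1/(P + (-37417 + (21*(-7))*O(D))) = 1/(0 + (-37417 + (21*(-7))*(8 - 4*(-4)**2))) = 1/(0 + (-37417 - 147*(8 - 4*16))) = 1/(0 + (-37417 - 147*(8 - 64))) = 1/(0 + (-37417 - 147*(-56))) = 1/(0 + (-37417 + 8232)) = 1/(0 - 29185) = 1/(-29185) = -1/29185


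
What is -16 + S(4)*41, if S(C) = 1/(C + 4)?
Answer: -87/8 ≈ -10.875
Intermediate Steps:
S(C) = 1/(4 + C)
-16 + S(4)*41 = -16 + 41/(4 + 4) = -16 + 41/8 = -87/8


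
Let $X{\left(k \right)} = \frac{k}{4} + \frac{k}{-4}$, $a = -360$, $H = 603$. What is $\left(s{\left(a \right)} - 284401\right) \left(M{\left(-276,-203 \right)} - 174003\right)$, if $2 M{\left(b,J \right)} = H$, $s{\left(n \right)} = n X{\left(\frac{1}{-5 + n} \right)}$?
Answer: $\frac{98801760603}{2} \approx 4.9401 \cdot 10^{10}$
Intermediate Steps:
$X{\left(k \right)} = 0$ ($X{\left(k \right)} = k \frac{1}{4} + k \left(- \frac{1}{4}\right) = \frac{k}{4} - \frac{k}{4} = 0$)
$s{\left(n \right)} = 0$ ($s{\left(n \right)} = n 0 = 0$)
$M{\left(b,J \right)} = \frac{603}{2}$ ($M{\left(b,J \right)} = \frac{1}{2} \cdot 603 = \frac{603}{2}$)
$\left(s{\left(a \right)} - 284401\right) \left(M{\left(-276,-203 \right)} - 174003\right) = \left(0 - 284401\right) \left(\frac{603}{2} - 174003\right) = \left(-284401\right) \left(- \frac{347403}{2}\right) = \frac{98801760603}{2}$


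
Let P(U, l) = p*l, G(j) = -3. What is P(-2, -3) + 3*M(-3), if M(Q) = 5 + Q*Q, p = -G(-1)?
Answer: 33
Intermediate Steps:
p = 3 (p = -1*(-3) = 3)
P(U, l) = 3*l
M(Q) = 5 + Q**2
P(-2, -3) + 3*M(-3) = 3*(-3) + 3*(5 + (-3)**2) = -9 + 3*(5 + 9) = -9 + 3*14 = -9 + 42 = 33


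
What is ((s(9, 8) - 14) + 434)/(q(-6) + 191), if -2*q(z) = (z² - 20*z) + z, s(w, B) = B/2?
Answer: 106/29 ≈ 3.6552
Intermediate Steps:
s(w, B) = B/2 (s(w, B) = B*(½) = B/2)
q(z) = -z²/2 + 19*z/2 (q(z) = -((z² - 20*z) + z)/2 = -(z² - 19*z)/2 = -z²/2 + 19*z/2)
((s(9, 8) - 14) + 434)/(q(-6) + 191) = (((½)*8 - 14) + 434)/((½)*(-6)*(19 - 1*(-6)) + 191) = ((4 - 14) + 434)/((½)*(-6)*(19 + 6) + 191) = (-10 + 434)/((½)*(-6)*25 + 191) = 424/(-75 + 191) = 424/116 = 424*(1/116) = 106/29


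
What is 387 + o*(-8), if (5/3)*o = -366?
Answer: 10719/5 ≈ 2143.8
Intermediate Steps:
o = -1098/5 (o = (3/5)*(-366) = -1098/5 ≈ -219.60)
387 + o*(-8) = 387 - 1098/5*(-8) = 387 + 8784/5 = 10719/5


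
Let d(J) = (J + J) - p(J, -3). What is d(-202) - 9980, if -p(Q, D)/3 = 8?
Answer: -10360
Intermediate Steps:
p(Q, D) = -24 (p(Q, D) = -3*8 = -24)
d(J) = 24 + 2*J (d(J) = (J + J) - 1*(-24) = 2*J + 24 = 24 + 2*J)
d(-202) - 9980 = (24 + 2*(-202)) - 9980 = (24 - 404) - 9980 = -380 - 9980 = -10360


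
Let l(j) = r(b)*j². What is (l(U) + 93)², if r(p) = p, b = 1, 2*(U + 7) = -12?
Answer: 68644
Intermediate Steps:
U = -13 (U = -7 + (½)*(-12) = -7 - 6 = -13)
l(j) = j² (l(j) = 1*j² = j²)
(l(U) + 93)² = ((-13)² + 93)² = (169 + 93)² = 262² = 68644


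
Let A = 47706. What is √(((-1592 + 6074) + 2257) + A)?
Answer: √54445 ≈ 233.33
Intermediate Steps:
√(((-1592 + 6074) + 2257) + A) = √(((-1592 + 6074) + 2257) + 47706) = √((4482 + 2257) + 47706) = √(6739 + 47706) = √54445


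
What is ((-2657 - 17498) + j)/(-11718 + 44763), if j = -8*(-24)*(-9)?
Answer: -21883/33045 ≈ -0.66222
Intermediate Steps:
j = -1728 (j = 192*(-9) = -1728)
((-2657 - 17498) + j)/(-11718 + 44763) = ((-2657 - 17498) - 1728)/(-11718 + 44763) = (-20155 - 1728)/33045 = -21883*1/33045 = -21883/33045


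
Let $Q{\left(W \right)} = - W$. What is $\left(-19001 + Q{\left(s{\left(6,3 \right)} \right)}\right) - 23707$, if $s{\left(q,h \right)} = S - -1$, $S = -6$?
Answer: $-42703$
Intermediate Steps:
$s{\left(q,h \right)} = -5$ ($s{\left(q,h \right)} = -6 - -1 = -6 + 1 = -5$)
$\left(-19001 + Q{\left(s{\left(6,3 \right)} \right)}\right) - 23707 = \left(-19001 - -5\right) - 23707 = \left(-19001 + 5\right) - 23707 = -18996 - 23707 = -42703$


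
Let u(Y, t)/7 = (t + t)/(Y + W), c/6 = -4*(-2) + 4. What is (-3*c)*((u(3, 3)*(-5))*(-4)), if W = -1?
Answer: -90720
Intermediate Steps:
c = 72 (c = 6*(-4*(-2) + 4) = 6*(8 + 4) = 6*12 = 72)
u(Y, t) = 14*t/(-1 + Y) (u(Y, t) = 7*((t + t)/(Y - 1)) = 7*((2*t)/(-1 + Y)) = 7*(2*t/(-1 + Y)) = 14*t/(-1 + Y))
(-3*c)*((u(3, 3)*(-5))*(-4)) = (-3*72)*(((14*3/(-1 + 3))*(-5))*(-4)) = -216*(14*3/2)*(-5)*(-4) = -216*(14*3*(1/2))*(-5)*(-4) = -216*21*(-5)*(-4) = -(-22680)*(-4) = -216*420 = -90720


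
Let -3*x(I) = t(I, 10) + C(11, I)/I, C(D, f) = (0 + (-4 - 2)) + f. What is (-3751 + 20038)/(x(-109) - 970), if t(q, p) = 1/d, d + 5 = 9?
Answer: -21303396/1269329 ≈ -16.783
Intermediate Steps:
d = 4 (d = -5 + 9 = 4)
C(D, f) = -6 + f (C(D, f) = (0 - 6) + f = -6 + f)
t(q, p) = ¼ (t(q, p) = 1/4 = ¼)
x(I) = -1/12 - (-6 + I)/(3*I) (x(I) = -(¼ + (-6 + I)/I)/3 = -1/12 - (-6 + I)/(3*I))
(-3751 + 20038)/(x(-109) - 970) = (-3751 + 20038)/((-5/12 + 2/(-109)) - 970) = 16287/((-5/12 + 2*(-1/109)) - 970) = 16287/((-5/12 - 2/109) - 970) = 16287/(-569/1308 - 970) = 16287/(-1269329/1308) = 16287*(-1308/1269329) = -21303396/1269329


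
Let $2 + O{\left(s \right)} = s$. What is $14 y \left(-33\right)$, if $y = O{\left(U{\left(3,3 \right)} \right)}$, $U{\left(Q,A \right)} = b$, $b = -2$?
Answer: $1848$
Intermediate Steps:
$U{\left(Q,A \right)} = -2$
$O{\left(s \right)} = -2 + s$
$y = -4$ ($y = -2 - 2 = -4$)
$14 y \left(-33\right) = 14 \left(-4\right) \left(-33\right) = \left(-56\right) \left(-33\right) = 1848$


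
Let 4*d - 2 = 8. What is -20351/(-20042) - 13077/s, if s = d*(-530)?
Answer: 289054309/26555650 ≈ 10.885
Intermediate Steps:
d = 5/2 (d = ½ + (¼)*8 = ½ + 2 = 5/2 ≈ 2.5000)
s = -1325 (s = (5/2)*(-530) = -1325)
-20351/(-20042) - 13077/s = -20351/(-20042) - 13077/(-1325) = -20351*(-1/20042) - 13077*(-1/1325) = 20351/20042 + 13077/1325 = 289054309/26555650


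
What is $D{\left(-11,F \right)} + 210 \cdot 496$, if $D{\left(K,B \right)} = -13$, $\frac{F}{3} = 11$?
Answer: $104147$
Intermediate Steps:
$F = 33$ ($F = 3 \cdot 11 = 33$)
$D{\left(-11,F \right)} + 210 \cdot 496 = -13 + 210 \cdot 496 = -13 + 104160 = 104147$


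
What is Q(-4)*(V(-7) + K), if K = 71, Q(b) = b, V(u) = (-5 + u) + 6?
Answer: -260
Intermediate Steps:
V(u) = 1 + u
Q(-4)*(V(-7) + K) = -4*((1 - 7) + 71) = -4*(-6 + 71) = -4*65 = -260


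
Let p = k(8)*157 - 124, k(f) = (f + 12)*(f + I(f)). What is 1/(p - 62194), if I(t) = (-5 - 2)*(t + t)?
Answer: -1/388878 ≈ -2.5715e-6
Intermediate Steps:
I(t) = -14*t
k(f) = -13*f*(12 + f) (k(f) = (f + 12)*(f - 14*f) = (12 + f)*(-13*f) = -13*f*(12 + f))
p = -326684 (p = (13*8*(-12 - 1*8))*157 - 124 = (13*8*(-12 - 8))*157 - 124 = (13*8*(-20))*157 - 124 = -2080*157 - 124 = -326560 - 124 = -326684)
1/(p - 62194) = 1/(-326684 - 62194) = 1/(-388878) = -1/388878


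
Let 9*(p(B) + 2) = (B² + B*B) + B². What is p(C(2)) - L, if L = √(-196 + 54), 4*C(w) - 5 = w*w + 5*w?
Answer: 265/48 - I*√142 ≈ 5.5208 - 11.916*I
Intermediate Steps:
C(w) = 5/4 + w²/4 + 5*w/4 (C(w) = 5/4 + (w*w + 5*w)/4 = 5/4 + (w² + 5*w)/4 = 5/4 + (w²/4 + 5*w/4) = 5/4 + w²/4 + 5*w/4)
p(B) = -2 + B²/3 (p(B) = -2 + ((B² + B*B) + B²)/9 = -2 + ((B² + B²) + B²)/9 = -2 + (2*B² + B²)/9 = -2 + (3*B²)/9 = -2 + B²/3)
L = I*√142 (L = √(-142) = I*√142 ≈ 11.916*I)
p(C(2)) - L = (-2 + (5/4 + (¼)*2² + (5/4)*2)²/3) - I*√142 = (-2 + (5/4 + (¼)*4 + 5/2)²/3) - I*√142 = (-2 + (5/4 + 1 + 5/2)²/3) - I*√142 = (-2 + (19/4)²/3) - I*√142 = (-2 + (⅓)*(361/16)) - I*√142 = (-2 + 361/48) - I*√142 = 265/48 - I*√142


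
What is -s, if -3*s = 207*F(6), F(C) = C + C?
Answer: 828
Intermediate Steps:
F(C) = 2*C
s = -828 (s = -69*2*6 = -69*12 = -1/3*2484 = -828)
-s = -1*(-828) = 828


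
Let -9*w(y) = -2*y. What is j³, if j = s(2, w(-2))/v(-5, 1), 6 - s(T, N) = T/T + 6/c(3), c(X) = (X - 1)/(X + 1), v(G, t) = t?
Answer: -343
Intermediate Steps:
c(X) = (-1 + X)/(1 + X)
w(y) = 2*y/9 (w(y) = -(-2)*y/9 = 2*y/9)
s(T, N) = -7 (s(T, N) = 6 - (T/T + 6/(((-1 + 3)/(1 + 3)))) = 6 - (1 + 6/((2/4))) = 6 - (1 + 6/(((¼)*2))) = 6 - (1 + 6/(½)) = 6 - (1 + 6*2) = 6 - (1 + 12) = 6 - 1*13 = 6 - 13 = -7)
j = -7 (j = -7/1 = -7*1 = -7)
j³ = (-7)³ = -343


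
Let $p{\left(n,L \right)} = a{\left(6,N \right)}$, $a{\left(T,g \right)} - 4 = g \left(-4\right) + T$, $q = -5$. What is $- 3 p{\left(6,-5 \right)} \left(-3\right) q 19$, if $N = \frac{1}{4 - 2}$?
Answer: $-6840$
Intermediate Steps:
$N = \frac{1}{2} \approx 0.5$
$a{\left(T,g \right)} = 4 + T - 4 g$ ($a{\left(T,g \right)} = 4 + \left(g \left(-4\right) + T\right) = 4 + \left(- 4 g + T\right) = 4 + \left(T - 4 g\right) = 4 + T - 4 g$)
$p{\left(n,L \right)} = 8$ ($p{\left(n,L \right)} = 4 + 6 - 2 = 8$)
$- 3 p{\left(6,-5 \right)} \left(-3\right) q 19 = \left(-3\right) 8 \left(-3\right) \left(-5\right) 19 = \left(-24\right) \left(-3\right) \left(-5\right) 19 = 72 \left(-5\right) 19 = \left(-360\right) 19 = -6840$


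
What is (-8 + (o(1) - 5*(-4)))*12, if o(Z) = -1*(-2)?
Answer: 168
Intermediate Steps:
o(Z) = 2
(-8 + (o(1) - 5*(-4)))*12 = (-8 + (2 - 5*(-4)))*12 = (-8 + (2 + 20))*12 = (-8 + 22)*12 = 14*12 = 168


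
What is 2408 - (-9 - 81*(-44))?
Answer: -1147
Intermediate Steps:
2408 - (-9 - 81*(-44)) = 2408 - (-9 + 3564) = 2408 - 1*3555 = 2408 - 3555 = -1147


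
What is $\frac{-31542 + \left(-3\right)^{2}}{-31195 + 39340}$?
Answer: $- \frac{10511}{2715} \approx -3.8715$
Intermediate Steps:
$\frac{-31542 + \left(-3\right)^{2}}{-31195 + 39340} = \frac{-31542 + 9}{8145} = \left(-31533\right) \frac{1}{8145} = - \frac{10511}{2715}$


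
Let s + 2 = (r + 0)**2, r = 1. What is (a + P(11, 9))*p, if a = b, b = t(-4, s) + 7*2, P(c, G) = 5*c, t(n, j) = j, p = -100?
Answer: -6800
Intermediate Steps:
s = -1 (s = -2 + (1 + 0)**2 = -2 + 1**2 = -2 + 1 = -1)
b = 13 (b = -1 + 7*2 = -1 + 14 = 13)
a = 13
(a + P(11, 9))*p = (13 + 5*11)*(-100) = (13 + 55)*(-100) = 68*(-100) = -6800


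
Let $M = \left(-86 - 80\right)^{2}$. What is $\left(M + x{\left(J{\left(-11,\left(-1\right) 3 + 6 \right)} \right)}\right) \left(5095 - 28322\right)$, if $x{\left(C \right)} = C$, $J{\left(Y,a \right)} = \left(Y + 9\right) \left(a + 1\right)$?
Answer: $-639857396$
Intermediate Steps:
$J{\left(Y,a \right)} = \left(1 + a\right) \left(9 + Y\right)$ ($J{\left(Y,a \right)} = \left(9 + Y\right) \left(1 + a\right) = \left(1 + a\right) \left(9 + Y\right)$)
$M = 27556$ ($M = \left(-166\right)^{2} = 27556$)
$\left(M + x{\left(J{\left(-11,\left(-1\right) 3 + 6 \right)} \right)}\right) \left(5095 - 28322\right) = \left(27556 + \left(9 - 11 + 9 \left(\left(-1\right) 3 + 6\right) - 11 \left(\left(-1\right) 3 + 6\right)\right)\right) \left(5095 - 28322\right) = \left(27556 + \left(9 - 11 + 9 \left(-3 + 6\right) - 11 \left(-3 + 6\right)\right)\right) \left(-23227\right) = \left(27556 + \left(9 - 11 + 9 \cdot 3 - 33\right)\right) \left(-23227\right) = \left(27556 + \left(9 - 11 + 27 - 33\right)\right) \left(-23227\right) = \left(27556 - 8\right) \left(-23227\right) = 27548 \left(-23227\right) = -639857396$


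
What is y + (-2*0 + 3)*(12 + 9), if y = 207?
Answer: 270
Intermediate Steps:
y + (-2*0 + 3)*(12 + 9) = 207 + (-2*0 + 3)*(12 + 9) = 207 + (0 + 3)*21 = 207 + 3*21 = 207 + 63 = 270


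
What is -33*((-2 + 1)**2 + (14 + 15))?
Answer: -990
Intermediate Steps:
-33*((-2 + 1)**2 + (14 + 15)) = -33*((-1)**2 + 29) = -33*(1 + 29) = -33*30 = -990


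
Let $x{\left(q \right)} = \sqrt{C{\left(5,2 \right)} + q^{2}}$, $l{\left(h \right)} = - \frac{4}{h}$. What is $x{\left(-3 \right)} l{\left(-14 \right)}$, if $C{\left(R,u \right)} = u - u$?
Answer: $\frac{6}{7} \approx 0.85714$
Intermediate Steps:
$C{\left(R,u \right)} = 0$
$x{\left(q \right)} = \sqrt{q^{2}}$ ($x{\left(q \right)} = \sqrt{0 + q^{2}} = \sqrt{q^{2}}$)
$x{\left(-3 \right)} l{\left(-14 \right)} = \sqrt{\left(-3\right)^{2}} \left(- \frac{4}{-14}\right) = \sqrt{9} \left(\left(-4\right) \left(- \frac{1}{14}\right)\right) = 3 \cdot \frac{2}{7} = \frac{6}{7}$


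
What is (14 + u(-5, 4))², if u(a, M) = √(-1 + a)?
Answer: (14 + I*√6)² ≈ 190.0 + 68.586*I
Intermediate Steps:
(14 + u(-5, 4))² = (14 + √(-1 - 5))² = (14 + √(-6))² = (14 + I*√6)²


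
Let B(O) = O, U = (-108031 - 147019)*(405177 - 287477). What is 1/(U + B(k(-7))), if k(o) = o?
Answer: -1/30019385007 ≈ -3.3312e-11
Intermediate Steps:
U = -30019385000 (U = -255050*117700 = -30019385000)
1/(U + B(k(-7))) = 1/(-30019385000 - 7) = 1/(-30019385007) = -1/30019385007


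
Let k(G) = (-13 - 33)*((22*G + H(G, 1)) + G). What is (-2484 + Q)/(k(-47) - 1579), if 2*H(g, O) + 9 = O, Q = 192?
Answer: -2292/48331 ≈ -0.047423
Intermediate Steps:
H(g, O) = -9/2 + O/2
k(G) = 184 - 1058*G (k(G) = (-13 - 33)*((22*G + (-9/2 + (½)*1)) + G) = -46*((22*G + (-9/2 + ½)) + G) = -46*((22*G - 4) + G) = -46*((-4 + 22*G) + G) = -46*(-4 + 23*G) = 184 - 1058*G)
(-2484 + Q)/(k(-47) - 1579) = (-2484 + 192)/((184 - 1058*(-47)) - 1579) = -2292/((184 + 49726) - 1579) = -2292/(49910 - 1579) = -2292/48331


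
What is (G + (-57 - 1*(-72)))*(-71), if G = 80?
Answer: -6745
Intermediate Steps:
(G + (-57 - 1*(-72)))*(-71) = (80 + (-57 - 1*(-72)))*(-71) = (80 + (-57 + 72))*(-71) = (80 + 15)*(-71) = 95*(-71) = -6745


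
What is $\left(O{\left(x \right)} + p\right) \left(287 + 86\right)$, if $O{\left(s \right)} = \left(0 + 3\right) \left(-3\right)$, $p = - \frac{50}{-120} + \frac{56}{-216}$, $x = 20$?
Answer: $- \frac{356215}{108} \approx -3298.3$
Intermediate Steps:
$p = \frac{17}{108}$ ($p = \left(-50\right) \left(- \frac{1}{120}\right) + 56 \left(- \frac{1}{216}\right) = \frac{5}{12} - \frac{7}{27} = \frac{17}{108} \approx 0.15741$)
$O{\left(s \right)} = -9$ ($O{\left(s \right)} = 3 \left(-3\right) = -9$)
$\left(O{\left(x \right)} + p\right) \left(287 + 86\right) = \left(-9 + \frac{17}{108}\right) \left(287 + 86\right) = \left(- \frac{955}{108}\right) 373 = - \frac{356215}{108}$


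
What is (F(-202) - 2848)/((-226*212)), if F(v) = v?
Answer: 1525/23956 ≈ 0.063658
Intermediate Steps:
(F(-202) - 2848)/((-226*212)) = (-202 - 2848)/((-226*212)) = -3050/(-47912) = -3050*(-1/47912) = 1525/23956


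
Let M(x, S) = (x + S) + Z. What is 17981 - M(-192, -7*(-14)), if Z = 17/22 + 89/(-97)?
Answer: 38572359/2134 ≈ 18075.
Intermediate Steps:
Z = -309/2134 (Z = 17*(1/22) + 89*(-1/97) = 17/22 - 89/97 = -309/2134 ≈ -0.14480)
M(x, S) = -309/2134 + S + x (M(x, S) = (x + S) - 309/2134 = (S + x) - 309/2134 = -309/2134 + S + x)
17981 - M(-192, -7*(-14)) = 17981 - (-309/2134 - 7*(-14) - 192) = 17981 - (-309/2134 + 98 - 192) = 17981 - 1*(-200905/2134) = 17981 + 200905/2134 = 38572359/2134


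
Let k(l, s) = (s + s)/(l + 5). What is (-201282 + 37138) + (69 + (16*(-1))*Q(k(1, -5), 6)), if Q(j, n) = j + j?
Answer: -492065/3 ≈ -1.6402e+5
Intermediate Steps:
k(l, s) = 2*s/(5 + l) (k(l, s) = (2*s)/(5 + l) = 2*s/(5 + l))
Q(j, n) = 2*j
(-201282 + 37138) + (69 + (16*(-1))*Q(k(1, -5), 6)) = (-201282 + 37138) + (69 + (16*(-1))*(2*(2*(-5)/(5 + 1)))) = -164144 + (69 - 32*2*(-5)/6) = -164144 + (69 - 32*2*(-5)*(1/6)) = -164144 + (69 - 32*(-5)/3) = -164144 + (69 - 16*(-10/3)) = -164144 + (69 + 160/3) = -164144 + 367/3 = -492065/3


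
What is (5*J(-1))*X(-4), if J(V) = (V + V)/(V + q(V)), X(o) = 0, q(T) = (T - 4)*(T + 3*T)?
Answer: 0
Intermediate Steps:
q(T) = 4*T*(-4 + T) (q(T) = (-4 + T)*(4*T) = 4*T*(-4 + T))
J(V) = 2*V/(V + 4*V*(-4 + V)) (J(V) = (V + V)/(V + 4*V*(-4 + V)) = (2*V)/(V + 4*V*(-4 + V)) = 2*V/(V + 4*V*(-4 + V)))
(5*J(-1))*X(-4) = (5*(2/(-15 + 4*(-1))))*0 = (5*(2/(-15 - 4)))*0 = (5*(2/(-19)))*0 = (5*(2*(-1/19)))*0 = (5*(-2/19))*0 = -10/19*0 = 0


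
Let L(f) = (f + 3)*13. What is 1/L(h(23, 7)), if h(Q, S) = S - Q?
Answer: -1/169 ≈ -0.0059172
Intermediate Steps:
L(f) = 39 + 13*f (L(f) = (3 + f)*13 = 39 + 13*f)
1/L(h(23, 7)) = 1/(39 + 13*(7 - 1*23)) = 1/(39 + 13*(7 - 23)) = 1/(39 + 13*(-16)) = 1/(39 - 208) = 1/(-169) = -1/169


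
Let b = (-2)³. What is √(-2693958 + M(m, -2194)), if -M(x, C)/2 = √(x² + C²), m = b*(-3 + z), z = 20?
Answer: √(-2693958 - 4*√1208033) ≈ 1642.7*I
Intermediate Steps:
b = -8
m = -136 (m = -8*(-3 + 20) = -8*17 = -136)
M(x, C) = -2*√(C² + x²) (M(x, C) = -2*√(x² + C²) = -2*√(C² + x²))
√(-2693958 + M(m, -2194)) = √(-2693958 - 2*√((-2194)² + (-136)²)) = √(-2693958 - 2*√(4813636 + 18496)) = √(-2693958 - 4*√1208033)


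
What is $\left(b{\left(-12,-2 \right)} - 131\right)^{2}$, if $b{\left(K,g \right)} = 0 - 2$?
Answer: $17689$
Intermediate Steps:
$b{\left(K,g \right)} = -2$ ($b{\left(K,g \right)} = 0 - 2 = -2$)
$\left(b{\left(-12,-2 \right)} - 131\right)^{2} = \left(-2 - 131\right)^{2} = \left(-133\right)^{2} = 17689$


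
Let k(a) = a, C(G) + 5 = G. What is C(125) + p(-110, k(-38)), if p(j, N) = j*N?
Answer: 4300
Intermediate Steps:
C(G) = -5 + G
p(j, N) = N*j
C(125) + p(-110, k(-38)) = (-5 + 125) - 38*(-110) = 120 + 4180 = 4300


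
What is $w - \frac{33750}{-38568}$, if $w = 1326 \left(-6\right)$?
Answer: $- \frac{51135543}{6428} \approx -7955.1$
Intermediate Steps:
$w = -7956$
$w - \frac{33750}{-38568} = -7956 - \frac{33750}{-38568} = -7956 - - \frac{5625}{6428} = -7956 + \frac{5625}{6428} = - \frac{51135543}{6428}$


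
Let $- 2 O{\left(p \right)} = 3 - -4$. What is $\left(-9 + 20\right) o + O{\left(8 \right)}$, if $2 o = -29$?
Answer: $-163$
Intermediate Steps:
$o = - \frac{29}{2}$ ($o = \frac{1}{2} \left(-29\right) = - \frac{29}{2} \approx -14.5$)
$O{\left(p \right)} = - \frac{7}{2}$ ($O{\left(p \right)} = - \frac{3 - -4}{2} = - \frac{3 + 4}{2} = \left(- \frac{1}{2}\right) 7 = - \frac{7}{2}$)
$\left(-9 + 20\right) o + O{\left(8 \right)} = \left(-9 + 20\right) \left(- \frac{29}{2}\right) - \frac{7}{2} = 11 \left(- \frac{29}{2}\right) - \frac{7}{2} = - \frac{319}{2} - \frac{7}{2} = -163$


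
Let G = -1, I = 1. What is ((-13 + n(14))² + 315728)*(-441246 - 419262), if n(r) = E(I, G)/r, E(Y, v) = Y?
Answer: -13319684797023/49 ≈ -2.7183e+11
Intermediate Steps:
n(r) = 1/r
((-13 + n(14))² + 315728)*(-441246 - 419262) = ((-13 + 1/14)² + 315728)*(-441246 - 419262) = ((-13 + 1/14)² + 315728)*(-860508) = ((-181/14)² + 315728)*(-860508) = (32761/196 + 315728)*(-860508) = (61915449/196)*(-860508) = -13319684797023/49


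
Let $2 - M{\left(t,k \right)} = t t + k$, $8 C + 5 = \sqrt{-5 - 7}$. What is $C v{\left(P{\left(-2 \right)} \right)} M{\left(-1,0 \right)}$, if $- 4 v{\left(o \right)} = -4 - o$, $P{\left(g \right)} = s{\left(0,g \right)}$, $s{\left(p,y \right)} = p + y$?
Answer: $- \frac{5}{16} + \frac{i \sqrt{3}}{8} \approx -0.3125 + 0.21651 i$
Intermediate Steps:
$P{\left(g \right)} = g$ ($P{\left(g \right)} = 0 + g = g$)
$C = - \frac{5}{8} + \frac{i \sqrt{3}}{4}$ ($C = - \frac{5}{8} + \frac{\sqrt{-5 - 7}}{8} = - \frac{5}{8} + \frac{\sqrt{-12}}{8} = - \frac{5}{8} + \frac{2 i \sqrt{3}}{8} = - \frac{5}{8} + \frac{i \sqrt{3}}{4} \approx -0.625 + 0.43301 i$)
$v{\left(o \right)} = 1 + \frac{o}{4}$ ($v{\left(o \right)} = - \frac{-4 - o}{4} = 1 + \frac{o}{4}$)
$M{\left(t,k \right)} = 2 - k - t^{2}$ ($M{\left(t,k \right)} = 2 - \left(t t + k\right) = 2 - \left(t^{2} + k\right) = 2 - \left(k + t^{2}\right) = 2 - k - t^{2}$)
$C v{\left(P{\left(-2 \right)} \right)} M{\left(-1,0 \right)} = \left(- \frac{5}{8} + \frac{i \sqrt{3}}{4}\right) \left(1 + \frac{1}{4} \left(-2\right)\right) \left(2 - 0 - \left(-1\right)^{2}\right) = \left(- \frac{5}{8} + \frac{i \sqrt{3}}{4}\right) \left(1 - \frac{1}{2}\right) \left(2 + 0 - 1\right) = \left(- \frac{5}{8} + \frac{i \sqrt{3}}{4}\right) \frac{1}{2} \left(2 + 0 - 1\right) = \left(- \frac{5}{16} + \frac{i \sqrt{3}}{8}\right) 1 = - \frac{5}{16} + \frac{i \sqrt{3}}{8}$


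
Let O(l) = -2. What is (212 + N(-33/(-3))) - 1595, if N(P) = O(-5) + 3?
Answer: -1382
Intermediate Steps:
N(P) = 1 (N(P) = -2 + 3 = 1)
(212 + N(-33/(-3))) - 1595 = (212 + 1) - 1595 = 213 - 1595 = -1382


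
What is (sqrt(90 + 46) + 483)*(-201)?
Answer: -97083 - 402*sqrt(34) ≈ -99427.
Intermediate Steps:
(sqrt(90 + 46) + 483)*(-201) = (sqrt(136) + 483)*(-201) = (2*sqrt(34) + 483)*(-201) = (483 + 2*sqrt(34))*(-201) = -97083 - 402*sqrt(34)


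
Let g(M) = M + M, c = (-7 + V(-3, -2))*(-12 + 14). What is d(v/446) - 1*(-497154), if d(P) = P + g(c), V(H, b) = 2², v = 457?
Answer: 221725789/446 ≈ 4.9714e+5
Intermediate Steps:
V(H, b) = 4
c = -6 (c = (-7 + 4)*(-12 + 14) = -3*2 = -6)
g(M) = 2*M
d(P) = -12 + P (d(P) = P + 2*(-6) = P - 12 = -12 + P)
d(v/446) - 1*(-497154) = (-12 + 457/446) - 1*(-497154) = (-12 + 457*(1/446)) + 497154 = (-12 + 457/446) + 497154 = -4895/446 + 497154 = 221725789/446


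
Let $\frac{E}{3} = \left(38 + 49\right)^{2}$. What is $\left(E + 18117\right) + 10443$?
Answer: $51267$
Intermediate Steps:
$E = 22707$ ($E = 3 \left(38 + 49\right)^{2} = 3 \cdot 87^{2} = 3 \cdot 7569 = 22707$)
$\left(E + 18117\right) + 10443 = \left(22707 + 18117\right) + 10443 = 40824 + 10443 = 51267$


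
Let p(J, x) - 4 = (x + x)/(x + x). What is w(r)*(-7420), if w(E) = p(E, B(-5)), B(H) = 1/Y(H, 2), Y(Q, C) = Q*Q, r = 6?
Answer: -37100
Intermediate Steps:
Y(Q, C) = Q²
B(H) = H⁻² (B(H) = 1/(H²) = H⁻²)
p(J, x) = 5 (p(J, x) = 4 + (x + x)/(x + x) = 4 + (2*x)/((2*x)) = 4 + (2*x)*(1/(2*x)) = 4 + 1 = 5)
w(E) = 5
w(r)*(-7420) = 5*(-7420) = -37100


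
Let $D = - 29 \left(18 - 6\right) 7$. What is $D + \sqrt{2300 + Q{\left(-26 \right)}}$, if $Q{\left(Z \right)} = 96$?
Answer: $-2436 + 2 \sqrt{599} \approx -2387.1$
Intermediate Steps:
$D = -2436$ ($D = \left(-29\right) 12 \cdot 7 = \left(-348\right) 7 = -2436$)
$D + \sqrt{2300 + Q{\left(-26 \right)}} = -2436 + \sqrt{2300 + 96} = -2436 + \sqrt{2396} = -2436 + 2 \sqrt{599}$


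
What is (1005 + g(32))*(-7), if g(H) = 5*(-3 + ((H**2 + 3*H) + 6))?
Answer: -46340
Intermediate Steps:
g(H) = 15 + 5*H**2 + 15*H (g(H) = 5*(-3 + (6 + H**2 + 3*H)) = 5*(3 + H**2 + 3*H) = 15 + 5*H**2 + 15*H)
(1005 + g(32))*(-7) = (1005 + (15 + 5*32**2 + 15*32))*(-7) = (1005 + (15 + 5*1024 + 480))*(-7) = (1005 + (15 + 5120 + 480))*(-7) = (1005 + 5615)*(-7) = 6620*(-7) = -46340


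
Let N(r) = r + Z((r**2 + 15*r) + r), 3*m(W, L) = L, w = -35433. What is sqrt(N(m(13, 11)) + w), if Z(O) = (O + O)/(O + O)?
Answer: I*sqrt(318855)/3 ≈ 188.22*I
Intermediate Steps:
m(W, L) = L/3
Z(O) = 1 (Z(O) = (2*O)/((2*O)) = (2*O)*(1/(2*O)) = 1)
N(r) = 1 + r (N(r) = r + 1 = 1 + r)
sqrt(N(m(13, 11)) + w) = sqrt((1 + (1/3)*11) - 35433) = sqrt((1 + 11/3) - 35433) = sqrt(14/3 - 35433) = sqrt(-106285/3) = I*sqrt(318855)/3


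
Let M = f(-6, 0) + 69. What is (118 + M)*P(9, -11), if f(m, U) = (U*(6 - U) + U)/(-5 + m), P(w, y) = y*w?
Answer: -18513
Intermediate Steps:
P(w, y) = w*y
f(m, U) = (U + U*(6 - U))/(-5 + m)
M = 69 (M = 0*(7 - 1*0)/(-5 - 6) + 69 = 0*(7 + 0)/(-11) + 69 = 0*(-1/11)*7 + 69 = 0 + 69 = 69)
(118 + M)*P(9, -11) = (118 + 69)*(9*(-11)) = 187*(-99) = -18513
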